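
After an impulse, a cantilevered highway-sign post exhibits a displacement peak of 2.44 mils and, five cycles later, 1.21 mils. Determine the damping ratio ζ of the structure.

Logarithmic decrement δ = (1/n)·ln(x₀/x_n) = (1/5)·ln(2.44/1.21) = (1/5)·ln(2.017) = 0.1403.
ζ = δ/√(4π² + δ²) = 0.1403/√(39.48 + 0.0197) = 0.1403/6.285 = 0.02232.

0.0223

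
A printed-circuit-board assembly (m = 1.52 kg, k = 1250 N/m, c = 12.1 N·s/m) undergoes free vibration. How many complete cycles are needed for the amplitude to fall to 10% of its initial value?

ζ = c/(2√(km)) = 12.1/(2√(1250 × 1.52)) = 12.1/87.18 = 0.1388.
Logarithmic decrement δ = 2πζ/√(1 − ζ²) = 2π × 0.1388/√(1 − 0.0193) = 0.8806.
x_n/x₀ = e^(−nδ) ≤ 0.1; take ln: n ≥ ln(1/0.1)/δ = 2.303/0.8806 = 2.615.
So 3 complete cycles are required.

3 cycles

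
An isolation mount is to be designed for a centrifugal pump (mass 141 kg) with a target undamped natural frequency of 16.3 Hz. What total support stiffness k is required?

1480000 N/m

ω_n = 2πf_n = 2π × 16.3 = 102.4 rad/s.
k = m·ω_n² = 141 × 102.4² = 141 × 10490 = 1479000 N/m.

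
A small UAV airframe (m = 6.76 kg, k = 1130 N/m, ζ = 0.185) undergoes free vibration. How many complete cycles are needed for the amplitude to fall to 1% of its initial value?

4 cycles

Logarithmic decrement δ = 2πζ/√(1 − ζ²) = 2π × 0.1850/√(1 − 0.0342) = 1.183.
x_n/x₀ = e^(−nδ) ≤ 0.01; take ln: n ≥ ln(1/0.01)/δ = 4.605/1.183 = 3.893.
So 4 complete cycles are required.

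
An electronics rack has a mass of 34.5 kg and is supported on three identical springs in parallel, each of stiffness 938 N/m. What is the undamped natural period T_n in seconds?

Parallel springs add: k_eq = 3 × 938 = 2814 N/m.
ω_n = √(k_eq/m) = √(2814/34.5) = √81.57 = 9.031 rad/s.
T_n = 2π/ω_n = 6.283/9.031 = 0.6957 s.

0.696 s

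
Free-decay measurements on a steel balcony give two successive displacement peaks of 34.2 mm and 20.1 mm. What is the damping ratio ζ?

Logarithmic decrement δ = (1/n)·ln(x₀/x_n) = (1/1)·ln(34.2/20.1) = (1/1)·ln(1.701) = 0.5315.
ζ = δ/√(4π² + δ²) = 0.5315/√(39.48 + 0.282) = 0.5315/6.306 = 0.08429.

0.0843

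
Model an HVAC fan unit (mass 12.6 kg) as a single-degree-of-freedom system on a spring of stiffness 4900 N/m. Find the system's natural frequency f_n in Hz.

3.14 Hz

ω_n = √(k/m) = √(4900/12.6) = √388.9 = 19.72 rad/s.
f_n = ω_n/(2π) = 19.72/6.283 = 3.139 Hz.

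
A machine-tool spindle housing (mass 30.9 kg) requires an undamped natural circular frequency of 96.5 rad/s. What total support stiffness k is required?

k = m·ω_n² = 30.9 × 96.50² = 30.9 × 9312 = 287700 N/m.

288000 N/m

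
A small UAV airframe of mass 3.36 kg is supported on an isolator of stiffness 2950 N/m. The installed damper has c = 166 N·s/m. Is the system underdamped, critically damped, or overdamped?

underdamped

c_c = 2√(k·m) = 199.1 N·s/m; ζ = c/c_c = 166/199.1 = 0.834.
Since ζ < 1 the system is underdamped.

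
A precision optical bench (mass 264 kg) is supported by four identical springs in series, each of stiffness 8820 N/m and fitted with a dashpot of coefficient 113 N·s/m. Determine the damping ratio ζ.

Series springs: 1/k_eq = 4/8820, so k_eq = 8820/4 = 2205 N/m.
ω_n = √(k_eq/m) = √(2205/264) = 2.890 rad/s.
Critical damping c_c = 2√(k_eq·m) = 2√(2205 × 264) = 1526 N·s/m, so ζ = c/c_c = 113/1526 = 0.07405.

0.0741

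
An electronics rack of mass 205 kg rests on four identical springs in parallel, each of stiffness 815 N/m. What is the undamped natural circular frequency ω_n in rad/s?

Parallel springs add: k_eq = 4 × 815 = 3260 N/m.
ω_n = √(k_eq/m) = √(3260/205) = √15.90 = 3.988 rad/s.

3.99 rad/s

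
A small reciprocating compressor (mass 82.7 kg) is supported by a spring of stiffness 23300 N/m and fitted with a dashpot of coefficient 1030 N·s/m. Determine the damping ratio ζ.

0.371

ω_n = √(k/m) = √(23300/82.7) = 16.79 rad/s.
Critical damping c_c = 2√(k·m) = 2√(23300 × 82.7) = 2776 N·s/m, so ζ = c/c_c = 1030/2776 = 0.3710.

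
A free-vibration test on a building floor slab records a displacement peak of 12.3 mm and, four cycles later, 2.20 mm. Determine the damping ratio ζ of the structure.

Logarithmic decrement δ = (1/n)·ln(x₀/x_n) = (1/4)·ln(12.3/2.20) = (1/4)·ln(5.591) = 0.4303.
ζ = δ/√(4π² + δ²) = 0.4303/√(39.48 + 0.185) = 0.4303/6.298 = 0.06832.

0.0683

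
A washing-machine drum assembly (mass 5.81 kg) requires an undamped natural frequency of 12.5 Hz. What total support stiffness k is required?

35800 N/m

ω_n = 2πf_n = 2π × 12.5 = 78.54 rad/s.
k = m·ω_n² = 5.81 × 78.54² = 5.81 × 6169 = 35840 N/m.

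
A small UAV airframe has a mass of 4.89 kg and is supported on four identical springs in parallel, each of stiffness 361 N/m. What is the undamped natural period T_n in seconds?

Parallel springs add: k_eq = 4 × 361 = 1444 N/m.
ω_n = √(k_eq/m) = √(1444/4.89) = √295.3 = 17.18 rad/s.
T_n = 2π/ω_n = 6.283/17.18 = 0.3656 s.

0.366 s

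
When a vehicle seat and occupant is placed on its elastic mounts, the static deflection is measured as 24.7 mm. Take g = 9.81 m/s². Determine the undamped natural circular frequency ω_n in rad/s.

19.9 rad/s

ω_n = √(g/δ_st) = √(9.81/0.0247) = √397.2 = 19.93 rad/s.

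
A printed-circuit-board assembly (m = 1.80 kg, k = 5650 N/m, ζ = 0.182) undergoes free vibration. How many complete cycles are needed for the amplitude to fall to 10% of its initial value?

Logarithmic decrement δ = 2πζ/√(1 − ζ²) = 2π × 0.1820/√(1 − 0.0331) = 1.163.
x_n/x₀ = e^(−nδ) ≤ 0.1; take ln: n ≥ ln(1/0.1)/δ = 2.303/1.163 = 1.980.
So 2 complete cycles are required.

2 cycles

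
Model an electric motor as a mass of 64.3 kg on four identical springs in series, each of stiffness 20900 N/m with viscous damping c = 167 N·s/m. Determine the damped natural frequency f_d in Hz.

Series springs: 1/k_eq = 4/20900, so k_eq = 20900/4 = 5225 N/m.
ω_n = √(k_eq/m) = √(5225/64.3) = 9.014 rad/s.
Critical damping c_c = 2√(k_eq·m) = 2√(5225 × 64.3) = 1159 N·s/m, so ζ = c/c_c = 167/1159 = 0.1441.
ω_d = ω_n√(1 − ζ²) = 9.014 × √(1 − 0.0208) = 8.920 rad/s.
f_d = ω_d/(2π) = 1.420 Hz.

1.42 Hz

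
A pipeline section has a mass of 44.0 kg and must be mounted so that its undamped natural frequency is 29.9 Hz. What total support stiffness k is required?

1550000 N/m

ω_n = 2πf_n = 2π × 29.9 = 187.9 rad/s.
k = m·ω_n² = 44.0 × 187.9² = 44.0 × 35290 = 1553000 N/m.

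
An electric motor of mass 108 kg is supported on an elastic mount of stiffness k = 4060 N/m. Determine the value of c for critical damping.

1320 N·s/m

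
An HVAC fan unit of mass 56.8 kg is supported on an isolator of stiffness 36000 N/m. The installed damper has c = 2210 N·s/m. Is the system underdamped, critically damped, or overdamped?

underdamped

c_c = 2√(k·m) = 2860 N·s/m; ζ = c/c_c = 2210/2860 = 0.773.
Since ζ < 1 the system is underdamped.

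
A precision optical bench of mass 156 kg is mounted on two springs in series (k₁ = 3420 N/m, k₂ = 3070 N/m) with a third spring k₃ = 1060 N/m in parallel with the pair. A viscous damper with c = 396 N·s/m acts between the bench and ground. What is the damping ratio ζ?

Series pair: k_s = k₁k₂/(k₁+k₂) = (3420)(3070)/(3420 + 3070) = 1618 N/m. In parallel with k₃: k_eq = 1618 + 1060 = 2678 N/m.
ω_n = √(k_eq/m) = √(2678/156) = 4.143 rad/s.
Critical damping c_c = 2√(k_eq·m) = 2√(2678 × 156) = 1293 N·s/m, so ζ = c/c_c = 396/1293 = 0.3063.

0.306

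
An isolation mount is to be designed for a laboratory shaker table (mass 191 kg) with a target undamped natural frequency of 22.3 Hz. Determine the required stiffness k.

3750000 N/m

ω_n = 2πf_n = 2π × 22.3 = 140.1 rad/s.
k = m·ω_n² = 191 × 140.1² = 191 × 19630 = 3750000 N/m.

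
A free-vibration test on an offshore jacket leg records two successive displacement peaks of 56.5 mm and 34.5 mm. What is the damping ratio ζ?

0.0783

Logarithmic decrement δ = (1/n)·ln(x₀/x_n) = (1/1)·ln(56.5/34.5) = (1/1)·ln(1.638) = 0.4933.
ζ = δ/√(4π² + δ²) = 0.4933/√(39.48 + 0.243) = 0.4933/6.303 = 0.07827.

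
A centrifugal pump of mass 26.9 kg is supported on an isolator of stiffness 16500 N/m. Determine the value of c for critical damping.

1330 N·s/m

c_c = 2√(k·m) = 2√(16500 × 26.9) = 2 × 666.2 = 1332 N·s/m.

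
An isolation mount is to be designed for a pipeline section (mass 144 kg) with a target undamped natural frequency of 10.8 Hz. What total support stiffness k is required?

663000 N/m

ω_n = 2πf_n = 2π × 10.8 = 67.86 rad/s.
k = m·ω_n² = 144 × 67.86² = 144 × 4605 = 663100 N/m.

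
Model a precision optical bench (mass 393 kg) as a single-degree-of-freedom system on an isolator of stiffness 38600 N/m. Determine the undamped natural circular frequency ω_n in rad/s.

ω_n = √(k/m) = √(38600/393) = √98.22 = 9.911 rad/s.

9.91 rad/s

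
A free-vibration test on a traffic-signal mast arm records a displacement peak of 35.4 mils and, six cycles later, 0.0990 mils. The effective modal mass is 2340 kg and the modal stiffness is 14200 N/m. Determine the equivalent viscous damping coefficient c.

1780 N·s/m

Logarithmic decrement δ = (1/n)·ln(x₀/x_n) = (1/6)·ln(35.4/0.0990) = (1/6)·ln(357.6) = 0.9799.
ζ = δ/√(4π² + δ²) = 0.9799/√(39.48 + 0.960) = 0.9799/6.359 = 0.1541.
c = ζ · 2√(km) = 0.1541 × 2√(14200 × 2340) = 0.1541 × 11530 = 1776 N·s/m.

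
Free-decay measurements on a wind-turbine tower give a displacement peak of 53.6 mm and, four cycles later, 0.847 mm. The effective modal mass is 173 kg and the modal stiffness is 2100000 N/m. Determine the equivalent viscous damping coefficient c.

Logarithmic decrement δ = (1/n)·ln(x₀/x_n) = (1/4)·ln(53.6/0.847) = (1/4)·ln(63.28) = 1.037.
ζ = δ/√(4π² + δ²) = 1.037/√(39.48 + 1.08) = 1.037/6.368 = 0.1628.
c = ζ · 2√(km) = 0.1628 × 2√(2100000 × 173) = 0.1628 × 38120 = 6207 N·s/m.

6210 N·s/m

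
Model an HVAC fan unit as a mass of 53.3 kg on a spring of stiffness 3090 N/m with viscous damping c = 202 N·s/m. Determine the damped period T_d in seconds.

0.852 s

ω_n = √(k/m) = √(3090/53.3) = 7.614 rad/s.
Critical damping c_c = 2√(k·m) = 2√(3090 × 53.3) = 811.7 N·s/m, so ζ = c/c_c = 202/811.7 = 0.2489.
ω_d = ω_n√(1 − ζ²) = 7.614 × √(1 − 0.0619) = 7.374 rad/s.
T_d = 2π/ω_d = 0.8520 s.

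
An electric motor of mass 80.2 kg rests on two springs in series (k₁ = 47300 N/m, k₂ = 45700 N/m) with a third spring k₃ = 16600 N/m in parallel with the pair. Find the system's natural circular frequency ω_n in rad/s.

Series pair: k_s = k₁k₂/(k₁+k₂) = (47300)(45700)/(47300 + 45700) = 23240 N/m. In parallel with k₃: k_eq = 23240 + 16600 = 39840 N/m.
ω_n = √(k_eq/m) = √(39840/80.2) = √496.8 = 22.29 rad/s.

22.3 rad/s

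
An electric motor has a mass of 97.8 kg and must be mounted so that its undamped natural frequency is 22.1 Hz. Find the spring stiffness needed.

ω_n = 2πf_n = 2π × 22.1 = 138.9 rad/s.
k = m·ω_n² = 97.8 × 138.9² = 97.8 × 19280 = 1886000 N/m.

1890000 N/m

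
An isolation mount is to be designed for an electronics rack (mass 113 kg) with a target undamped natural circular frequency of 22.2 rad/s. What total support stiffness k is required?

55700 N/m

k = m·ω_n² = 113 × 22.20² = 113 × 492.8 = 55690 N/m.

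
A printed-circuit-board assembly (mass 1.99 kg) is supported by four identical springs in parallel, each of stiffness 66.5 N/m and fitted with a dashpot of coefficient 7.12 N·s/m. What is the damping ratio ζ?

0.155

Parallel springs add: k_eq = 4 × 66.5 = 266.0 N/m.
ω_n = √(k_eq/m) = √(266.0/1.99) = 11.56 rad/s.
Critical damping c_c = 2√(k_eq·m) = 2√(266.0 × 1.99) = 46.01 N·s/m, so ζ = c/c_c = 7.12/46.01 = 0.1547.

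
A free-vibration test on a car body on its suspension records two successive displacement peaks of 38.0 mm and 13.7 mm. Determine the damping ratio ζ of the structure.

0.160

Logarithmic decrement δ = (1/n)·ln(x₀/x_n) = (1/1)·ln(38.0/13.7) = (1/1)·ln(2.774) = 1.020.
ζ = δ/√(4π² + δ²) = 1.020/√(39.48 + 1.04) = 1.020/6.365 = 0.1603.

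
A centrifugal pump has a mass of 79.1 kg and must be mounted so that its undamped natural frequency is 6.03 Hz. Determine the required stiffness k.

114000 N/m

ω_n = 2πf_n = 2π × 6.03 = 37.89 rad/s.
k = m·ω_n² = 79.1 × 37.89² = 79.1 × 1435 = 113500 N/m.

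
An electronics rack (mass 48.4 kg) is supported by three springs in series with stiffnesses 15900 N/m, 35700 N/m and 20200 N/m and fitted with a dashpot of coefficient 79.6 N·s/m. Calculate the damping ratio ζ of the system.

0.0678

Series springs: 1/k_eq = 1/15900 + 1/35700 + 1/20200 = 0.0001404, so k_eq = 7122 N/m.
ω_n = √(k_eq/m) = √(7122/48.4) = 12.13 rad/s.
Critical damping c_c = 2√(k_eq·m) = 2√(7122 × 48.4) = 1174 N·s/m, so ζ = c/c_c = 79.6/1174 = 0.06779.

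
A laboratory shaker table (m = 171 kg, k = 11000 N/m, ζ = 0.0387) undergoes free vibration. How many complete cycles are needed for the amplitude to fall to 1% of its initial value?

Logarithmic decrement δ = 2πζ/√(1 − ζ²) = 2π × 0.03870/√(1 − 0.00150) = 0.2433.
x_n/x₀ = e^(−nδ) ≤ 0.01; take ln: n ≥ ln(1/0.01)/δ = 4.605/0.2433 = 18.92.
So 19 complete cycles are required.

19 cycles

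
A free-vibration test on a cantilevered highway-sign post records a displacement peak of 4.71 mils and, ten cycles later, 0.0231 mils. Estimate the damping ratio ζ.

Logarithmic decrement δ = (1/n)·ln(x₀/x_n) = (1/10)·ln(4.71/0.0231) = (1/10)·ln(203.9) = 0.5318.
ζ = δ/√(4π² + δ²) = 0.5318/√(39.48 + 0.283) = 0.5318/6.306 = 0.08433.

0.0843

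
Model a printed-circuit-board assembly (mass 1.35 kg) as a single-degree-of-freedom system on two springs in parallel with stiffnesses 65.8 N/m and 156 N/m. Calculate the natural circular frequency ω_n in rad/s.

12.8 rad/s

Parallel springs add: k_eq = 65.8 + 156 = 221.8 N/m.
ω_n = √(k_eq/m) = √(221.8/1.35) = √164.3 = 12.82 rad/s.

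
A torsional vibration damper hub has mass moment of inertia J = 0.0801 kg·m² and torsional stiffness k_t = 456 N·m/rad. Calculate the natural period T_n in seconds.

ω_n = √(k_t/J) = √(456/0.0801) = √5693 = 75.45 rad/s.
T_n = 2π/ω_n = 6.283/75.45 = 0.08327 s.

0.0833 s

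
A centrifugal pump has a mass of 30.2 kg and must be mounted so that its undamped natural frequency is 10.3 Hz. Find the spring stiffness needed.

ω_n = 2πf_n = 2π × 10.3 = 64.72 rad/s.
k = m·ω_n² = 30.2 × 64.72² = 30.2 × 4188 = 126500 N/m.

126000 N/m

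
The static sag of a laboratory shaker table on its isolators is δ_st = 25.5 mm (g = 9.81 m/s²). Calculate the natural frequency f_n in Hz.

3.12 Hz

ω_n = √(g/δ_st) = √(9.81/0.0255) = √384.7 = 19.61 rad/s.
f_n = ω_n/(2π) = 19.61/6.283 = 3.122 Hz.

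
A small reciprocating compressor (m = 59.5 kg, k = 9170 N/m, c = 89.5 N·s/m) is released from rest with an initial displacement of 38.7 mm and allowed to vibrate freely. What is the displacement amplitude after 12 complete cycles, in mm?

ζ = c/(2√(km)) = 89.5/(2√(9170 × 59.5)) = 89.5/1477 = 0.06058.
Logarithmic decrement δ = 2πζ/√(1 − ζ²) = 2π × 0.06058/√(1 − 0.00367) = 0.3814.
After n cycles, x_n/x₀ = e^(−nδ), so x_12 = 38.7 × e^(−12 × 0.3814) = 38.7 × 0.01029 = 0.3984 mm.

0.398 mm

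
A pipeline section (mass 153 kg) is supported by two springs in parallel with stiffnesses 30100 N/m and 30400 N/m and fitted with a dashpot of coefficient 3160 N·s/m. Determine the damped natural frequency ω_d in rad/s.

17.0 rad/s

Parallel springs add: k_eq = 30100 + 30400 = 60500 N/m.
ω_n = √(k_eq/m) = √(60500/153) = 19.89 rad/s.
Critical damping c_c = 2√(k_eq·m) = 2√(60500 × 153) = 6085 N·s/m, so ζ = c/c_c = 3160/6085 = 0.5193.
ω_d = ω_n√(1 − ζ²) = 19.89 × √(1 − 0.270) = 16.99 rad/s.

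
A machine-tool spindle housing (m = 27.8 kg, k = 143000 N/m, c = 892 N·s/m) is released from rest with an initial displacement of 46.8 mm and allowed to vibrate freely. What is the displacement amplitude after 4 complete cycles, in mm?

ζ = c/(2√(km)) = 892/(2√(143000 × 27.8)) = 892/3988 = 0.2237.
Logarithmic decrement δ = 2πζ/√(1 − ζ²) = 2π × 0.2237/√(1 − 0.0500) = 1.442.
After n cycles, x_n/x₀ = e^(−nδ), so x_4 = 46.8 × e^(−4 × 1.442) = 46.8 × 0.003126 = 0.1463 mm.

0.146 mm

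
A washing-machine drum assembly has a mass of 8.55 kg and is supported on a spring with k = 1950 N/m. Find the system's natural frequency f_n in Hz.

ω_n = √(k/m) = √(1950/8.55) = √228.1 = 15.10 rad/s.
f_n = ω_n/(2π) = 15.10/6.283 = 2.404 Hz.

2.40 Hz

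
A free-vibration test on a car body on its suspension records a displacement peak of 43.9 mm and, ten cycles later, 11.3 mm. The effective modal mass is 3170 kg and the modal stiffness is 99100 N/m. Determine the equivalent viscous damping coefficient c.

Logarithmic decrement δ = (1/n)·ln(x₀/x_n) = (1/10)·ln(43.9/11.3) = (1/10)·ln(3.885) = 0.1357.
ζ = δ/√(4π² + δ²) = 0.1357/√(39.48 + 0.0184) = 0.1357/6.285 = 0.02159.
c = ζ · 2√(km) = 0.02159 × 2√(99100 × 3170) = 0.02159 × 35450 = 765.5 N·s/m.

765 N·s/m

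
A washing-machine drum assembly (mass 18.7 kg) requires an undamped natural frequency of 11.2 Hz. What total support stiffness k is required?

92600 N/m

ω_n = 2πf_n = 2π × 11.2 = 70.37 rad/s.
k = m·ω_n² = 18.7 × 70.37² = 18.7 × 4952 = 92610 N/m.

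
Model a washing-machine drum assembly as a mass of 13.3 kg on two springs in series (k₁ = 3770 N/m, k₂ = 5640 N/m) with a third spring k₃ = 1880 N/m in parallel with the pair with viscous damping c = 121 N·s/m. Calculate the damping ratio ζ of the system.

Series pair: k_s = k₁k₂/(k₁+k₂) = (3770)(5640)/(3770 + 5640) = 2260 N/m. In parallel with k₃: k_eq = 2260 + 1880 = 4140 N/m.
ω_n = √(k_eq/m) = √(4140/13.3) = 17.64 rad/s.
Critical damping c_c = 2√(k_eq·m) = 2√(4140 × 13.3) = 469.3 N·s/m, so ζ = c/c_c = 121/469.3 = 0.2578.

0.258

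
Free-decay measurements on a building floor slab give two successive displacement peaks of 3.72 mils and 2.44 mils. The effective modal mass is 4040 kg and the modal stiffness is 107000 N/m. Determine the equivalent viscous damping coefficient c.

Logarithmic decrement δ = (1/n)·ln(x₀/x_n) = (1/1)·ln(3.72/2.44) = (1/1)·ln(1.525) = 0.4217.
ζ = δ/√(4π² + δ²) = 0.4217/√(39.48 + 0.178) = 0.4217/6.297 = 0.06697.
c = ζ · 2√(km) = 0.06697 × 2√(107000 × 4040) = 0.06697 × 41580 = 2785 N·s/m.

2780 N·s/m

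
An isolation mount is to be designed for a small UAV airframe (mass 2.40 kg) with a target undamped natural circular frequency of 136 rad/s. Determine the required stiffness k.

44400 N/m

k = m·ω_n² = 2.40 × 136.0² = 2.40 × 18500 = 44390 N/m.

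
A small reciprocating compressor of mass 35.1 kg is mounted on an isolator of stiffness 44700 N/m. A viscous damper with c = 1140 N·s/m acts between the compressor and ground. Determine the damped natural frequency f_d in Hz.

ω_n = √(k/m) = √(44700/35.1) = 35.69 rad/s.
Critical damping c_c = 2√(k·m) = 2√(44700 × 35.1) = 2505 N·s/m, so ζ = c/c_c = 1140/2505 = 0.4551.
ω_d = ω_n√(1 − ζ²) = 35.69 × √(1 − 0.207) = 31.78 rad/s.
f_d = ω_d/(2π) = 5.057 Hz.

5.06 Hz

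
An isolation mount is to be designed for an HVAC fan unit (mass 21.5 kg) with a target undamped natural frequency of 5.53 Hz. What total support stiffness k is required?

ω_n = 2πf_n = 2π × 5.53 = 34.75 rad/s.
k = m·ω_n² = 21.5 × 34.75² = 21.5 × 1207 = 25960 N/m.

26000 N/m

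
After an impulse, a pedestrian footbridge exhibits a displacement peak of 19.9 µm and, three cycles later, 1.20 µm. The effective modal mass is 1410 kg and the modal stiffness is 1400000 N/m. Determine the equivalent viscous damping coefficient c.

13100 N·s/m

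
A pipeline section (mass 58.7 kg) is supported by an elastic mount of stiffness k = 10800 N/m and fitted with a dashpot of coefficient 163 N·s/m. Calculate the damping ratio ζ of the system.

ω_n = √(k/m) = √(10800/58.7) = 13.56 rad/s.
Critical damping c_c = 2√(k·m) = 2√(10800 × 58.7) = 1592 N·s/m, so ζ = c/c_c = 163/1592 = 0.1024.

0.102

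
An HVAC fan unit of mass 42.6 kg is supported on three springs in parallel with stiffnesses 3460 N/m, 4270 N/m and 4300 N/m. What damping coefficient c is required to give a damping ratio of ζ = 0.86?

1230 N·s/m

Parallel springs add: k_eq = 3460 + 4270 + 4300 = 12030 N/m.
c_c = 2√(k_eq·m) = 2√(12030 × 42.6) = 1432 N·s/m.
c = ζ·c_c = 0.86 × 1432 = 1231 N·s/m.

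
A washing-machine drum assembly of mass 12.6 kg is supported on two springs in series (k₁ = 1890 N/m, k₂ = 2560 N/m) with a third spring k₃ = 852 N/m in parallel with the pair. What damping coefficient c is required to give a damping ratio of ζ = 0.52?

Series pair: k_s = k₁k₂/(k₁+k₂) = (1890)(2560)/(1890 + 2560) = 1087 N/m. In parallel with k₃: k_eq = 1087 + 852 = 1939 N/m.
c_c = 2√(k_eq·m) = 2√(1939 × 12.6) = 312.6 N·s/m.
c = ζ·c_c = 0.52 × 312.6 = 162.6 N·s/m.

163 N·s/m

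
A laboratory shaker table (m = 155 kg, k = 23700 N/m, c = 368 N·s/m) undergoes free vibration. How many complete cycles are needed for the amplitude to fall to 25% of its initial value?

ζ = c/(2√(km)) = 368/(2√(23700 × 155)) = 368/3833 = 0.09600.
Logarithmic decrement δ = 2πζ/√(1 − ζ²) = 2π × 0.09600/√(1 − 0.00922) = 0.6060.
x_n/x₀ = e^(−nδ) ≤ 0.25; take ln: n ≥ ln(1/0.25)/δ = 1.386/0.6060 = 2.288.
So 3 complete cycles are required.

3 cycles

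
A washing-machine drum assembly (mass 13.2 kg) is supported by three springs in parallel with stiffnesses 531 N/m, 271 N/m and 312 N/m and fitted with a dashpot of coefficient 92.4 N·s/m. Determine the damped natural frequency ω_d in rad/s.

Parallel springs add: k_eq = 531 + 271 + 312 = 1114 N/m.
ω_n = √(k_eq/m) = √(1114/13.2) = 9.187 rad/s.
Critical damping c_c = 2√(k_eq·m) = 2√(1114 × 13.2) = 242.5 N·s/m, so ζ = c/c_c = 92.4/242.5 = 0.3810.
ω_d = ω_n√(1 − ζ²) = 9.187 × √(1 − 0.145) = 8.494 rad/s.

8.49 rad/s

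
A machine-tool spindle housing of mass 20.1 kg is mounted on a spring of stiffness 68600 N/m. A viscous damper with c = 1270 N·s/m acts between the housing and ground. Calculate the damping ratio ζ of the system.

ω_n = √(k/m) = √(68600/20.1) = 58.42 rad/s.
Critical damping c_c = 2√(k·m) = 2√(68600 × 20.1) = 2348 N·s/m, so ζ = c/c_c = 1270/2348 = 0.5408.

0.541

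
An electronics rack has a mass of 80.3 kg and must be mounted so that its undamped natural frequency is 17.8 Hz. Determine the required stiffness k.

ω_n = 2πf_n = 2π × 17.8 = 111.8 rad/s.
k = m·ω_n² = 80.3 × 111.8² = 80.3 × 12510 = 1004000 N/m.

1000000 N/m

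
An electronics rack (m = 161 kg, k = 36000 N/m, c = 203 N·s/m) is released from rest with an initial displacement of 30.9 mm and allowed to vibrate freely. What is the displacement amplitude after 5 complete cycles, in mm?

8.21 mm

ζ = c/(2√(km)) = 203/(2√(36000 × 161)) = 203/4815 = 0.04216.
Logarithmic decrement δ = 2πζ/√(1 − ζ²) = 2π × 0.04216/√(1 − 0.00178) = 0.2651.
After n cycles, x_n/x₀ = e^(−nδ), so x_5 = 30.9 × e^(−5 × 0.2651) = 30.9 × 0.2656 = 8.208 mm.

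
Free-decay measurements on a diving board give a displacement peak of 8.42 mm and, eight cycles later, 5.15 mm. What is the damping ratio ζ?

Logarithmic decrement δ = (1/n)·ln(x₀/x_n) = (1/8)·ln(8.42/5.15) = (1/8)·ln(1.635) = 0.06145.
ζ = δ/√(4π² + δ²) = 0.06145/√(39.48 + 0.00378) = 0.06145/6.283 = 0.009780.

0.00978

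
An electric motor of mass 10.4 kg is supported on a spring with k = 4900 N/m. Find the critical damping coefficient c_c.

c_c = 2√(k·m) = 2√(4900 × 10.4) = 2 × 225.7 = 451.5 N·s/m.

451 N·s/m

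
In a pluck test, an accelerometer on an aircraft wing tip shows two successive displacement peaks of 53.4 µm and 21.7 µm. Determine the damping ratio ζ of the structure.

Logarithmic decrement δ = (1/n)·ln(x₀/x_n) = (1/1)·ln(53.4/21.7) = (1/1)·ln(2.461) = 0.9005.
ζ = δ/√(4π² + δ²) = 0.9005/√(39.48 + 0.811) = 0.9005/6.347 = 0.1419.

0.142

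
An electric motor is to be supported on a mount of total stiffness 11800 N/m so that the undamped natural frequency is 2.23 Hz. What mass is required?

60.1 kg

ω_n = 2πf_n = 2π × 2.23 = 14.01 rad/s.
m = k/ω_n² = 11800/14.01² = 11800/196.3 = 60.11 kg.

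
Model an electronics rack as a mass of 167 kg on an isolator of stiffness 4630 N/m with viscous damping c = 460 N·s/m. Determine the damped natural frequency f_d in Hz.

ω_n = √(k/m) = √(4630/167) = 5.265 rad/s.
Critical damping c_c = 2√(k·m) = 2√(4630 × 167) = 1759 N·s/m, so ζ = c/c_c = 460/1759 = 0.2616.
ω_d = ω_n√(1 − ζ²) = 5.265 × √(1 − 0.0684) = 5.082 rad/s.
f_d = ω_d/(2π) = 0.8088 Hz.

0.809 Hz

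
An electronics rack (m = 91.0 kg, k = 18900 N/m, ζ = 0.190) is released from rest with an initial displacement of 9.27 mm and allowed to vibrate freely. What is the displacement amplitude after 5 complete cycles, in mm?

Logarithmic decrement δ = 2πζ/√(1 − ζ²) = 2π × 0.1900/√(1 − 0.0361) = 1.216.
After n cycles, x_n/x₀ = e^(−nδ), so x_5 = 9.27 × e^(−5 × 1.216) = 9.27 × 0.002289 = 0.02122 mm.

0.0212 mm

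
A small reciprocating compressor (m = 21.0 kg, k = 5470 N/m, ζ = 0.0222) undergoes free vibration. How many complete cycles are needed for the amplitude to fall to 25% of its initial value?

10 cycles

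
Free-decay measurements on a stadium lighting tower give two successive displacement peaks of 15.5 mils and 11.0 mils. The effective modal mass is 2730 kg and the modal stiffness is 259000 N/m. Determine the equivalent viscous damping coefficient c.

Logarithmic decrement δ = (1/n)·ln(x₀/x_n) = (1/1)·ln(15.5/11.0) = (1/1)·ln(1.409) = 0.3429.
ζ = δ/√(4π² + δ²) = 0.3429/√(39.48 + 0.118) = 0.3429/6.293 = 0.05450.
c = ζ · 2√(km) = 0.05450 × 2√(259000 × 2730) = 0.05450 × 53180 = 2898 N·s/m.

2900 N·s/m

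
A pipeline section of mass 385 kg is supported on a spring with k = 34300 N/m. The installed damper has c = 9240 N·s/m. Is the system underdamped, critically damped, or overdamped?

c_c = 2√(k·m) = 7268 N·s/m; ζ = c/c_c = 9240/7268 = 1.27.
Since ζ > 1 the system is overdamped.

overdamped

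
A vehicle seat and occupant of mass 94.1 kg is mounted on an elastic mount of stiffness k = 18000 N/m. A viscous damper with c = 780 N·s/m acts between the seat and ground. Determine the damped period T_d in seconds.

0.476 s

ω_n = √(k/m) = √(18000/94.1) = 13.83 rad/s.
Critical damping c_c = 2√(k·m) = 2√(18000 × 94.1) = 2603 N·s/m, so ζ = c/c_c = 780/2603 = 0.2997.
ω_d = ω_n√(1 − ζ²) = 13.83 × √(1 − 0.0898) = 13.20 rad/s.
T_d = 2π/ω_d = 0.4762 s.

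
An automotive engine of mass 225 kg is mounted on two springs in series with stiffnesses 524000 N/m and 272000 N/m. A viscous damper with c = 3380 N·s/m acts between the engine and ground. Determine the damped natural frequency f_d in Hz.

Series springs: 1/k_eq = 1/524000 + 1/272000 = 5.585×10^-6, so k_eq = 179100 N/m.
ω_n = √(k_eq/m) = √(179100/225) = 28.21 rad/s.
Critical damping c_c = 2√(k_eq·m) = 2√(179100 × 225) = 12690 N·s/m, so ζ = c/c_c = 3380/12690 = 0.2663.
ω_d = ω_n√(1 − ζ²) = 28.21 × √(1 − 0.0709) = 27.19 rad/s.
f_d = ω_d/(2π) = 4.328 Hz.

4.33 Hz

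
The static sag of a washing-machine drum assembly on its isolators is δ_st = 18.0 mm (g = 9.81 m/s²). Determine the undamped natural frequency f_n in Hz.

3.72 Hz

ω_n = √(g/δ_st) = √(9.81/0.0180) = √545.0 = 23.35 rad/s.
f_n = ω_n/(2π) = 23.35/6.283 = 3.716 Hz.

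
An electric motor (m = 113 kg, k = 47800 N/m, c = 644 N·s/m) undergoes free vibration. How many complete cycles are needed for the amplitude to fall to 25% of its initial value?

ζ = c/(2√(km)) = 644/(2√(47800 × 113)) = 644/4648 = 0.1385.
Logarithmic decrement δ = 2πζ/√(1 − ζ²) = 2π × 0.1385/√(1 − 0.0192) = 0.8790.
x_n/x₀ = e^(−nδ) ≤ 0.25; take ln: n ≥ ln(1/0.25)/δ = 1.386/0.8790 = 1.577.
So 2 complete cycles are required.

2 cycles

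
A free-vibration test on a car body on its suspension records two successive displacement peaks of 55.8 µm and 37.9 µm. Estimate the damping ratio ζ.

0.0614

Logarithmic decrement δ = (1/n)·ln(x₀/x_n) = (1/1)·ln(55.8/37.9) = (1/1)·ln(1.472) = 0.3868.
ζ = δ/√(4π² + δ²) = 0.3868/√(39.48 + 0.150) = 0.3868/6.295 = 0.06145.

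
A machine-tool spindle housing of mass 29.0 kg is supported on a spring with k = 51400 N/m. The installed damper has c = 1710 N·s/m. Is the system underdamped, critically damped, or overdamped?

c_c = 2√(k·m) = 2442 N·s/m; ζ = c/c_c = 1710/2442 = 0.700.
Since ζ < 1 the system is underdamped.

underdamped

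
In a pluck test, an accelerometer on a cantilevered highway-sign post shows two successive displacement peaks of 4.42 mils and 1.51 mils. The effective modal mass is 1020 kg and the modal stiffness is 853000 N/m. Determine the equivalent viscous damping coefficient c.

9940 N·s/m

Logarithmic decrement δ = (1/n)·ln(x₀/x_n) = (1/1)·ln(4.42/1.51) = (1/1)·ln(2.927) = 1.074.
ζ = δ/√(4π² + δ²) = 1.074/√(39.48 + 1.15) = 1.074/6.374 = 0.1685.
c = ζ · 2√(km) = 0.1685 × 2√(853000 × 1020) = 0.1685 × 58990 = 9940 N·s/m.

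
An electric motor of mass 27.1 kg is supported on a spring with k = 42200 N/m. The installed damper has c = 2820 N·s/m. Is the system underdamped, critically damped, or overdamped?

overdamped

c_c = 2√(k·m) = 2139 N·s/m; ζ = c/c_c = 2820/2139 = 1.32.
Since ζ > 1 the system is overdamped.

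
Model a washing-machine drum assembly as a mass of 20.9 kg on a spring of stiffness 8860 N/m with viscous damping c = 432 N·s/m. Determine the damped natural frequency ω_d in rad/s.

17.8 rad/s

ω_n = √(k/m) = √(8860/20.9) = 20.59 rad/s.
Critical damping c_c = 2√(k·m) = 2√(8860 × 20.9) = 860.6 N·s/m, so ζ = c/c_c = 432/860.6 = 0.5020.
ω_d = ω_n√(1 − ζ²) = 20.59 × √(1 − 0.252) = 17.81 rad/s.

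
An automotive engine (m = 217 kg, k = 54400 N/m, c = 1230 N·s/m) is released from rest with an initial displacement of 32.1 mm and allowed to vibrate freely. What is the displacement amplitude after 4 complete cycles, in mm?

0.332 mm

ζ = c/(2√(km)) = 1230/(2√(54400 × 217)) = 1230/6872 = 0.1790.
Logarithmic decrement δ = 2πζ/√(1 − ζ²) = 2π × 0.1790/√(1 − 0.0320) = 1.143.
After n cycles, x_n/x₀ = e^(−nδ), so x_4 = 32.1 × e^(−4 × 1.143) = 32.1 × 0.01033 = 0.3316 mm.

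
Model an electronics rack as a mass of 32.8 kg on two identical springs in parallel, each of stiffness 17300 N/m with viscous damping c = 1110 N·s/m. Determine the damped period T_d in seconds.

0.227 s

Parallel springs add: k_eq = 2 × 17300 = 34600 N/m.
ω_n = √(k_eq/m) = √(34600/32.8) = 32.48 rad/s.
Critical damping c_c = 2√(k_eq·m) = 2√(34600 × 32.8) = 2131 N·s/m, so ζ = c/c_c = 1110/2131 = 0.5210.
ω_d = ω_n√(1 − ζ²) = 32.48 × √(1 − 0.271) = 27.72 rad/s.
T_d = 2π/ω_d = 0.2266 s.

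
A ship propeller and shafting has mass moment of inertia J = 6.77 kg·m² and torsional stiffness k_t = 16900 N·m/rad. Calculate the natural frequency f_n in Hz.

7.95 Hz

ω_n = √(k_t/J) = √(16900/6.77) = √2496 = 49.96 rad/s.
f_n = ω_n/(2π) = 49.96/6.283 = 7.952 Hz.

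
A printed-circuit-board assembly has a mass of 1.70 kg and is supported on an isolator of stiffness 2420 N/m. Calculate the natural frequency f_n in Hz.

ω_n = √(k/m) = √(2420/1.70) = √1424 = 37.73 rad/s.
f_n = ω_n/(2π) = 37.73/6.283 = 6.005 Hz.

6.00 Hz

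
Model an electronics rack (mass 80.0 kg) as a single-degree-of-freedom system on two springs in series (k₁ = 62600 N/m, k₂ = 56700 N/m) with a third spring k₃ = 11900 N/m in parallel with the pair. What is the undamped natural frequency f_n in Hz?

Series pair: k_s = k₁k₂/(k₁+k₂) = (62600)(56700)/(62600 + 56700) = 29750 N/m. In parallel with k₃: k_eq = 29750 + 11900 = 41650 N/m.
ω_n = √(k_eq/m) = √(41650/80.0) = √520.7 = 22.82 rad/s.
f_n = ω_n/(2π) = 22.82/6.283 = 3.632 Hz.

3.63 Hz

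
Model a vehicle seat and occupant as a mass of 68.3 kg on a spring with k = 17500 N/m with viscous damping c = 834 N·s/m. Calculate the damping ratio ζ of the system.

0.381

ω_n = √(k/m) = √(17500/68.3) = 16.01 rad/s.
Critical damping c_c = 2√(k·m) = 2√(17500 × 68.3) = 2187 N·s/m, so ζ = c/c_c = 834/2187 = 0.3814.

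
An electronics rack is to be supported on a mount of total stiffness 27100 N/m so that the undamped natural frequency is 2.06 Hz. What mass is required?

ω_n = 2πf_n = 2π × 2.06 = 12.94 rad/s.
m = k/ω_n² = 27100/12.94² = 27100/167.5 = 161.8 kg.

162 kg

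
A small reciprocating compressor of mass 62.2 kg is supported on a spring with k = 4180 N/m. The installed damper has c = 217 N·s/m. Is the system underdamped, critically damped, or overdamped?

c_c = 2√(k·m) = 1020 N·s/m; ζ = c/c_c = 217/1020 = 0.213.
Since ζ < 1 the system is underdamped.

underdamped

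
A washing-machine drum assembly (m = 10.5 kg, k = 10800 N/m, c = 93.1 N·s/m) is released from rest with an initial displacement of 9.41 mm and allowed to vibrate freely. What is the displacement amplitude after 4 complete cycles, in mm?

ζ = c/(2√(km)) = 93.1/(2√(10800 × 10.5)) = 93.1/673.5 = 0.1382.
Logarithmic decrement δ = 2πζ/√(1 − ζ²) = 2π × 0.1382/√(1 − 0.0191) = 0.8770.
After n cycles, x_n/x₀ = e^(−nδ), so x_4 = 9.41 × e^(−4 × 0.8770) = 9.41 × 0.02996 = 0.2819 mm.

0.282 mm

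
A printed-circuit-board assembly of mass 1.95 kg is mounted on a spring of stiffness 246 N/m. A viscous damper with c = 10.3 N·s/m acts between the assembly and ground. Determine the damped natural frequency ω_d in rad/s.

10.9 rad/s

ω_n = √(k/m) = √(246.0/1.95) = 11.23 rad/s.
Critical damping c_c = 2√(k·m) = 2√(246.0 × 1.95) = 43.80 N·s/m, so ζ = c/c_c = 10.3/43.80 = 0.2351.
ω_d = ω_n√(1 − ζ²) = 11.23 × √(1 − 0.0553) = 10.92 rad/s.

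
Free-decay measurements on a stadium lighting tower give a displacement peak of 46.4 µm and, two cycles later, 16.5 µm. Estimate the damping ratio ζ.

Logarithmic decrement δ = (1/n)·ln(x₀/x_n) = (1/2)·ln(46.4/16.5) = (1/2)·ln(2.812) = 0.5170.
ζ = δ/√(4π² + δ²) = 0.5170/√(39.48 + 0.267) = 0.5170/6.304 = 0.08200.

0.0820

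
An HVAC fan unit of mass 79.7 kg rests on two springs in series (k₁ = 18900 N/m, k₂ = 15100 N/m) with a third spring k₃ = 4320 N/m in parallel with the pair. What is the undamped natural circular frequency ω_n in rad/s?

Series pair: k_s = k₁k₂/(k₁+k₂) = (18900)(15100)/(18900 + 15100) = 8394 N/m. In parallel with k₃: k_eq = 8394 + 4320 = 12710 N/m.
ω_n = √(k_eq/m) = √(12710/79.7) = √159.5 = 12.63 rad/s.

12.6 rad/s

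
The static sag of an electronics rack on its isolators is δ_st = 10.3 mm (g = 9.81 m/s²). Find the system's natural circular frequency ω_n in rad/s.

ω_n = √(g/δ_st) = √(9.81/0.0103) = √952.4 = 30.86 rad/s.

30.9 rad/s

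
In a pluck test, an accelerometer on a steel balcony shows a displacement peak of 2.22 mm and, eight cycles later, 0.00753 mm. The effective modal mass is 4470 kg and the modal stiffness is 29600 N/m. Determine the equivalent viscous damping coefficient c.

Logarithmic decrement δ = (1/n)·ln(x₀/x_n) = (1/8)·ln(2.22/0.00753) = (1/8)·ln(294.8) = 0.7108.
ζ = δ/√(4π² + δ²) = 0.7108/√(39.48 + 0.505) = 0.7108/6.323 = 0.1124.
c = ζ · 2√(km) = 0.1124 × 2√(29600 × 4470) = 0.1124 × 23010 = 2586 N·s/m.

2590 N·s/m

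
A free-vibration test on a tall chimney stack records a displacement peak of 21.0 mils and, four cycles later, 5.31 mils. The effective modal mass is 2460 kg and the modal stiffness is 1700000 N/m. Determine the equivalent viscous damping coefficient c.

7070 N·s/m

Logarithmic decrement δ = (1/n)·ln(x₀/x_n) = (1/4)·ln(21.0/5.31) = (1/4)·ln(3.955) = 0.3437.
ζ = δ/√(4π² + δ²) = 0.3437/√(39.48 + 0.118) = 0.3437/6.293 = 0.05463.
c = ζ · 2√(km) = 0.05463 × 2√(1700000 × 2460) = 0.05463 × 129300 = 7065 N·s/m.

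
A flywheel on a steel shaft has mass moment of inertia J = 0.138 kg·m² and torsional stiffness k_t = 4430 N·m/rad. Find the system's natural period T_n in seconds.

ω_n = √(k_t/J) = √(4430/0.138) = √32100 = 179.2 rad/s.
T_n = 2π/ω_n = 6.283/179.2 = 0.03507 s.

0.0351 s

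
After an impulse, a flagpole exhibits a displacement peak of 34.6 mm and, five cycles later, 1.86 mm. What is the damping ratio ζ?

0.0927

Logarithmic decrement δ = (1/n)·ln(x₀/x_n) = (1/5)·ln(34.6/1.86) = (1/5)·ln(18.60) = 0.5847.
ζ = δ/√(4π² + δ²) = 0.5847/√(39.48 + 0.342) = 0.5847/6.310 = 0.09265.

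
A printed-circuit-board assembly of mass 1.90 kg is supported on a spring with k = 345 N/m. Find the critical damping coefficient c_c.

51.2 N·s/m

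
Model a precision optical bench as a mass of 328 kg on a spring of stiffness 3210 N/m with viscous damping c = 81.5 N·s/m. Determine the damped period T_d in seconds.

2.01 s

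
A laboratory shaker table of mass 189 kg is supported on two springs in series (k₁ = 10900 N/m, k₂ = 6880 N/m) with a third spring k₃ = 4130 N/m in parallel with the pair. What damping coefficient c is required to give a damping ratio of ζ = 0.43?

Series pair: k_s = k₁k₂/(k₁+k₂) = (10900)(6880)/(10900 + 6880) = 4218 N/m. In parallel with k₃: k_eq = 4218 + 4130 = 8348 N/m.
c_c = 2√(k_eq·m) = 2√(8348 × 189) = 2512 N·s/m.
c = ζ·c_c = 0.43 × 2512 = 1080 N·s/m.

1080 N·s/m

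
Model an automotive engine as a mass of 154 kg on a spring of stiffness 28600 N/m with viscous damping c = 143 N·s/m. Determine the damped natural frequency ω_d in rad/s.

ω_n = √(k/m) = √(28600/154) = 13.63 rad/s.
Critical damping c_c = 2√(k·m) = 2√(28600 × 154) = 4197 N·s/m, so ζ = c/c_c = 143/4197 = 0.03407.
ω_d = ω_n√(1 − ζ²) = 13.63 × √(1 − 0.00116) = 13.62 rad/s.

13.6 rad/s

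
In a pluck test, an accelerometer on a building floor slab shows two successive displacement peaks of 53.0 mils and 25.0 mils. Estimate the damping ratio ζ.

Logarithmic decrement δ = (1/n)·ln(x₀/x_n) = (1/1)·ln(53.0/25.0) = (1/1)·ln(2.120) = 0.7514.
ζ = δ/√(4π² + δ²) = 0.7514/√(39.48 + 0.565) = 0.7514/6.328 = 0.1187.

0.119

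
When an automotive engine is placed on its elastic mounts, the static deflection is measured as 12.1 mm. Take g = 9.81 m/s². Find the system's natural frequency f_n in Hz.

ω_n = √(g/δ_st) = √(9.81/0.0121) = √810.7 = 28.47 rad/s.
f_n = ω_n/(2π) = 28.47/6.283 = 4.532 Hz.

4.53 Hz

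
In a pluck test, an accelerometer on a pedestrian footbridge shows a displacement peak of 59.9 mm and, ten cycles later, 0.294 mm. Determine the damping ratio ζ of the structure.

0.0843

Logarithmic decrement δ = (1/n)·ln(x₀/x_n) = (1/10)·ln(59.9/0.294) = (1/10)·ln(203.7) = 0.5317.
ζ = δ/√(4π² + δ²) = 0.5317/√(39.48 + 0.283) = 0.5317/6.306 = 0.08432.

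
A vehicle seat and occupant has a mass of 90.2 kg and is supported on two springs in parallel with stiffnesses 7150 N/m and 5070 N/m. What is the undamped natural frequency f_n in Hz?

1.85 Hz

Parallel springs add: k_eq = 7150 + 5070 = 12220 N/m.
ω_n = √(k_eq/m) = √(12220/90.2) = √135.5 = 11.64 rad/s.
f_n = ω_n/(2π) = 11.64/6.283 = 1.852 Hz.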